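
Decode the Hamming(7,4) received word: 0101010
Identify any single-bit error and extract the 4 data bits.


Syndrome = 0: no error detected

Data: 0010 (no errors)


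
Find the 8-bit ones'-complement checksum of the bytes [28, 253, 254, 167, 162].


Sum = 864 mod 256 = 96
Complement = 159

159


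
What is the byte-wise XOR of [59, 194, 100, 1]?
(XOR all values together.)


XOR chain: 59 ^ 194 ^ 100 ^ 1 = 156

156


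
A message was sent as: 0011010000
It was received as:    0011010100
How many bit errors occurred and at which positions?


XOR: 0000000100

1 error(s) at position(s): 7


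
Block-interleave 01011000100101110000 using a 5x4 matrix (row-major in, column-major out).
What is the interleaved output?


Matrix:
  0101
  1000
  1001
  0111
  0000
Read columns: 01100100100001010110

01100100100001010110


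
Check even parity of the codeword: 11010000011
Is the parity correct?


Number of 1s: 5

No, parity error (5 ones)


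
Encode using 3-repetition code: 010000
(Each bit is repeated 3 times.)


Each bit -> 3 copies

000111000000000000


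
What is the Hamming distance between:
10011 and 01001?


XOR: 11010
Count of 1s: 3

3


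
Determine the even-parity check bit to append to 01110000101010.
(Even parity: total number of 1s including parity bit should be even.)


Number of 1s in data: 6
Parity bit: 0

0


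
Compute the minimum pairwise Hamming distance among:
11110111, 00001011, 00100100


Comparing all pairs, minimum distance: 5
Can detect 4 errors, correct 2 errors

5


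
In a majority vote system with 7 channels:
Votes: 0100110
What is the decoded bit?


Ones: 3 out of 7
Threshold: 4

0 (3/7 voted 1)


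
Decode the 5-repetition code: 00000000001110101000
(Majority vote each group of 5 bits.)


Groups: 00000, 00000, 11101, 01000
Majority votes: 0010

0010


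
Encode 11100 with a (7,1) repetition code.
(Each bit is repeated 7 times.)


Each bit -> 7 copies

11111111111111111111100000000000000


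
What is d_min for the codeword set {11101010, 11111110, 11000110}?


Comparing all pairs, minimum distance: 2
Can detect 1 errors, correct 0 errors

2


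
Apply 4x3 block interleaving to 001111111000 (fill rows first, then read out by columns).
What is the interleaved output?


Matrix:
  001
  111
  111
  000
Read columns: 011001101110

011001101110


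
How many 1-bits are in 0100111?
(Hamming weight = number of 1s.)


Counting 1s in 0100111

4


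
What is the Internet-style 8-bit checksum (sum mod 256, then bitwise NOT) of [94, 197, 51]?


Sum = 342 mod 256 = 86
Complement = 169

169


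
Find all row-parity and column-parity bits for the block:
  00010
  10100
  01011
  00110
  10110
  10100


Row parities: 101010
Column parities: 11001

Row P: 101010, Col P: 11001, Corner: 1


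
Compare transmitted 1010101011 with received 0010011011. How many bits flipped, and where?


XOR: 1000110000

3 error(s) at position(s): 0, 4, 5


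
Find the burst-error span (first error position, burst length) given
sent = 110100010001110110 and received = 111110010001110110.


XOR: 001010000000000000

Burst at position 2, length 3


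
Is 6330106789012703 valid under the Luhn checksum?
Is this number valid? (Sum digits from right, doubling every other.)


Luhn sum = 55
55 mod 10 = 5

Invalid (Luhn sum mod 10 = 5)


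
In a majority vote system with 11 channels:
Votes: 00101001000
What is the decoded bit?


Ones: 3 out of 11
Threshold: 6

0 (3/11 voted 1)


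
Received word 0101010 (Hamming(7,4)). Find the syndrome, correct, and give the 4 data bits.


Syndrome = 0: no error detected

Data: 0010 (no errors)


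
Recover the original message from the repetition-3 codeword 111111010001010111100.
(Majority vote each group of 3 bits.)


Groups: 111, 111, 010, 001, 010, 111, 100
Majority votes: 1100010

1100010


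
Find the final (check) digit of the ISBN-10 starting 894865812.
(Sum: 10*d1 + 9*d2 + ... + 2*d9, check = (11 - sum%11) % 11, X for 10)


Weighted sum: 349
349 mod 11 = 8

Check digit: 3


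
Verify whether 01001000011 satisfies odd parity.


Number of 1s: 4

No, parity error (4 ones)


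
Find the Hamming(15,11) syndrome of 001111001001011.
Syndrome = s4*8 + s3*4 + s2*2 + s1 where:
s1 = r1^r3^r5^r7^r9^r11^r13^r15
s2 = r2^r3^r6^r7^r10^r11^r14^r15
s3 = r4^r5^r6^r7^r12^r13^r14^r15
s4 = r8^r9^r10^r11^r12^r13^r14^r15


s1=0, s2=0, s3=0, s4=0

Syndrome = 0 (no error)


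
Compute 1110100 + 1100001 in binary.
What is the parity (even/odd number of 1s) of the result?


1110100 = 116
1100001 = 97
Sum = 213 = 11010101
1s count = 5

odd parity (5 ones in 11010101)


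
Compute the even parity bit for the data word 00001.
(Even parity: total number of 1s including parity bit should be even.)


Number of 1s in data: 1
Parity bit: 1

1


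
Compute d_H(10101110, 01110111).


XOR: 11011001
Count of 1s: 5

5


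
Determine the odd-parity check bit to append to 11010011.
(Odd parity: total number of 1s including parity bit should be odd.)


Number of 1s in data: 5
Parity bit: 0

0


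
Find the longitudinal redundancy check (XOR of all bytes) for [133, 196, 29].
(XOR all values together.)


XOR chain: 133 ^ 196 ^ 29 = 92

92


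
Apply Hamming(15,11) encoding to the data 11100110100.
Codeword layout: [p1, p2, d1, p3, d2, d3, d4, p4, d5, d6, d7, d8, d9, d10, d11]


Parity bits: p1=0, p2=0, p3=1, p4=1

001111010110100


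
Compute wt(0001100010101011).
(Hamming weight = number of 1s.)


Counting 1s in 0001100010101011

7


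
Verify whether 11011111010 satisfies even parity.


Number of 1s: 8

Yes, parity is correct (8 ones)


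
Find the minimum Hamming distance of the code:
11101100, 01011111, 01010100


Comparing all pairs, minimum distance: 3
Can detect 2 errors, correct 1 errors

3


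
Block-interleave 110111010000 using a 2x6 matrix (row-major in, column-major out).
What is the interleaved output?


Matrix:
  110111
  010000
Read columns: 101100101010

101100101010


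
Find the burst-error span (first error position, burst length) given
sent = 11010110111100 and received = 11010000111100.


XOR: 00000110000000

Burst at position 5, length 2


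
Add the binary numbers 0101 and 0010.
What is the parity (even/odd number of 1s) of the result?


0101 = 5
0010 = 2
Sum = 7 = 111
1s count = 3

odd parity (3 ones in 111)


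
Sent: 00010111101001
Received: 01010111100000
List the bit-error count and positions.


XOR: 01000000001001

3 error(s) at position(s): 1, 10, 13


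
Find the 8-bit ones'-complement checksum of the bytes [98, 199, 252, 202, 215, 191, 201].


Sum = 1358 mod 256 = 78
Complement = 177

177


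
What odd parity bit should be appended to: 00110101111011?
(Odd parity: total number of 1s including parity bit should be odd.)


Number of 1s in data: 9
Parity bit: 0

0


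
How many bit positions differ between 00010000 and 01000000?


XOR: 01010000
Count of 1s: 2

2


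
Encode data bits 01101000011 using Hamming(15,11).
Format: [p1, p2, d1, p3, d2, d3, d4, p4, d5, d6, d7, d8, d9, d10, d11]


Parity bits: p1=1, p2=1, p3=0, p4=1

110011011000011


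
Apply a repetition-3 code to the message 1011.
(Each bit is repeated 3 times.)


Each bit -> 3 copies

111000111111


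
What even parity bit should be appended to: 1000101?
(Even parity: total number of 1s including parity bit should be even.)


Number of 1s in data: 3
Parity bit: 1

1


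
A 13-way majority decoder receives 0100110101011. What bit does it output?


Ones: 7 out of 13
Threshold: 7

1 (7/13 voted 1)


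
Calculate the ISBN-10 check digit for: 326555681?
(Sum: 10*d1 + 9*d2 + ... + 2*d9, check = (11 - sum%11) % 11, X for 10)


Weighted sum: 236
236 mod 11 = 5

Check digit: 6


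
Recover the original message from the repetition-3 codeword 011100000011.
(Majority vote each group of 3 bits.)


Groups: 011, 100, 000, 011
Majority votes: 1001

1001


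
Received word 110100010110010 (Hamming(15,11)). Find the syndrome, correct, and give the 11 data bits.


Syndrome = 0: no error detected

Data: 00000110010 (no errors)


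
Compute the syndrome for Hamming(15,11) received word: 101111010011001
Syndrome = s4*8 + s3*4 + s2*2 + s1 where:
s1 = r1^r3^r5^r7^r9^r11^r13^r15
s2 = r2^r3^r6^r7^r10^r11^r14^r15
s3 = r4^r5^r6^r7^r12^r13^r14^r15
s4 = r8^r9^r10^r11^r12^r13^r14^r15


s1=1, s2=0, s3=1, s4=0

Syndrome = 5 (error at position 5)


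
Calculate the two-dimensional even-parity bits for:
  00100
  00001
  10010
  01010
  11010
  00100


Row parities: 110011
Column parities: 00011

Row P: 110011, Col P: 00011, Corner: 0


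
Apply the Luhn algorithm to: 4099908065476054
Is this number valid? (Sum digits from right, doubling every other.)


Luhn sum = 73
73 mod 10 = 3

Invalid (Luhn sum mod 10 = 3)


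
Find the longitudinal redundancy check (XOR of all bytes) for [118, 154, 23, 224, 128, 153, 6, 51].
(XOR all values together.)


XOR chain: 118 ^ 154 ^ 23 ^ 224 ^ 128 ^ 153 ^ 6 ^ 51 = 55

55


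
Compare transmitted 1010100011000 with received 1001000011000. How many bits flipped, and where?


XOR: 0011100000000

3 error(s) at position(s): 2, 3, 4


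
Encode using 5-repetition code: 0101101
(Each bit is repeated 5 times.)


Each bit -> 5 copies

00000111110000011111111110000011111


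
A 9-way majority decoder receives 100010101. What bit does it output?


Ones: 4 out of 9
Threshold: 5

0 (4/9 voted 1)


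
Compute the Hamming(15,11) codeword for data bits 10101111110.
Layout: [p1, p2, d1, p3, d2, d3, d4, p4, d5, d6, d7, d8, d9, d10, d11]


Parity bits: p1=0, p2=1, p3=0, p4=0

011001001111110


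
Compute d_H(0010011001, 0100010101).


XOR: 0110001100
Count of 1s: 4

4


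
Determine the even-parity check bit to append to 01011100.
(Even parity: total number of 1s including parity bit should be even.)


Number of 1s in data: 4
Parity bit: 0

0


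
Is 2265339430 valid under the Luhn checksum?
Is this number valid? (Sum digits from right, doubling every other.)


Luhn sum = 42
42 mod 10 = 2

Invalid (Luhn sum mod 10 = 2)


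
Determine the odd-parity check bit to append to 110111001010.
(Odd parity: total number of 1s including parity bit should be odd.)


Number of 1s in data: 7
Parity bit: 0

0


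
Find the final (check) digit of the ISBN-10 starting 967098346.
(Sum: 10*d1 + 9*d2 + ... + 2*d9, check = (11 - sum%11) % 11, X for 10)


Weighted sum: 330
330 mod 11 = 0

Check digit: 0


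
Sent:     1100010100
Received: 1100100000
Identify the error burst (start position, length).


XOR: 0000110100

Burst at position 4, length 4


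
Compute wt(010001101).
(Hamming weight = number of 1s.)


Counting 1s in 010001101

4


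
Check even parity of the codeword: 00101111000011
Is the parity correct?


Number of 1s: 7

No, parity error (7 ones)


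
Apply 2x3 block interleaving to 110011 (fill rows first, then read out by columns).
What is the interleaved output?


Matrix:
  110
  011
Read columns: 101101

101101


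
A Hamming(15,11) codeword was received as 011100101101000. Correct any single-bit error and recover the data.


Syndrome = 13: error at position 13

Data: 10011101100 (corrected bit 13)


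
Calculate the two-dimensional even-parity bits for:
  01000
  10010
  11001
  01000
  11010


Row parities: 10111
Column parities: 10001

Row P: 10111, Col P: 10001, Corner: 0


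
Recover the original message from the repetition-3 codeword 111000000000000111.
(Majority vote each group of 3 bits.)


Groups: 111, 000, 000, 000, 000, 111
Majority votes: 100001

100001


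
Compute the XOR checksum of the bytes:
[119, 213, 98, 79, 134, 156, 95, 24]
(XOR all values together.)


XOR chain: 119 ^ 213 ^ 98 ^ 79 ^ 134 ^ 156 ^ 95 ^ 24 = 210

210


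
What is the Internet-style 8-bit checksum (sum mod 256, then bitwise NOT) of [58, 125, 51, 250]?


Sum = 484 mod 256 = 228
Complement = 27

27


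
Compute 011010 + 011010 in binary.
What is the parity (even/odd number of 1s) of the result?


011010 = 26
011010 = 26
Sum = 52 = 110100
1s count = 3

odd parity (3 ones in 110100)


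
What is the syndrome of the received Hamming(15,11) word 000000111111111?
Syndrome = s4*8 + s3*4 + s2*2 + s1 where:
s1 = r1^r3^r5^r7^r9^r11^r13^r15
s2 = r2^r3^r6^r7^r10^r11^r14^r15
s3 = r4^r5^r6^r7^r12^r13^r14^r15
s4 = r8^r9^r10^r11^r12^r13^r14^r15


s1=1, s2=1, s3=1, s4=0

Syndrome = 7 (error at position 7)


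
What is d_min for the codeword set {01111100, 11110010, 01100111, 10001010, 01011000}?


Comparing all pairs, minimum distance: 2
Can detect 1 errors, correct 0 errors

2


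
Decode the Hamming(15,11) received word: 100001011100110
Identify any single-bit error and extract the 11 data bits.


Syndrome = 15: error at position 15

Data: 00101100111 (corrected bit 15)


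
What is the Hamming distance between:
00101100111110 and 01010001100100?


XOR: 01111101011010
Count of 1s: 9

9


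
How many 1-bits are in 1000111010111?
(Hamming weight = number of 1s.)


Counting 1s in 1000111010111

8


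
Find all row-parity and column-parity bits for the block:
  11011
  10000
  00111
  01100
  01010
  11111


Row parities: 011001
Column parities: 10101

Row P: 011001, Col P: 10101, Corner: 1


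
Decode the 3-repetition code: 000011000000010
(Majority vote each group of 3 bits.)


Groups: 000, 011, 000, 000, 010
Majority votes: 01000

01000


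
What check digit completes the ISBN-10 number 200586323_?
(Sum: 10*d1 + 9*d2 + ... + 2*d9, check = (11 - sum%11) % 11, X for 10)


Weighted sum: 157
157 mod 11 = 3

Check digit: 8


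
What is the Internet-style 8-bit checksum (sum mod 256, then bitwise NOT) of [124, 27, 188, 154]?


Sum = 493 mod 256 = 237
Complement = 18

18


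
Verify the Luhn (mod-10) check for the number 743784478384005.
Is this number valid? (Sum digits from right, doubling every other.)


Luhn sum = 83
83 mod 10 = 3

Invalid (Luhn sum mod 10 = 3)


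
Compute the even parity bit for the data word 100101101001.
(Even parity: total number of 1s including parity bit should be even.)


Number of 1s in data: 6
Parity bit: 0

0


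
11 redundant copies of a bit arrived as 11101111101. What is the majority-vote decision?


Ones: 9 out of 11
Threshold: 6

1 (9/11 voted 1)


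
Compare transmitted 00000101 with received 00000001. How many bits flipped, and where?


XOR: 00000100

1 error(s) at position(s): 5


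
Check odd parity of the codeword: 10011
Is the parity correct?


Number of 1s: 3

Yes, parity is correct (3 ones)


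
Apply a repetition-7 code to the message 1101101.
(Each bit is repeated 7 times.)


Each bit -> 7 copies

1111111111111100000001111111111111100000001111111


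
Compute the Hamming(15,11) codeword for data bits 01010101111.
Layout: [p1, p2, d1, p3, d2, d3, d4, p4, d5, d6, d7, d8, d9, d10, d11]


Parity bits: p1=0, p2=0, p3=0, p4=1

000010110101111


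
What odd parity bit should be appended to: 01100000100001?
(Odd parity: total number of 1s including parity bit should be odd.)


Number of 1s in data: 4
Parity bit: 1

1


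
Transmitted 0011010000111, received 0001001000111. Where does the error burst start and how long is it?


XOR: 0010011000000

Burst at position 2, length 5


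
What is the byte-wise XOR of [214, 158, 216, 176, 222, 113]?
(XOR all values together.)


XOR chain: 214 ^ 158 ^ 216 ^ 176 ^ 222 ^ 113 = 143

143


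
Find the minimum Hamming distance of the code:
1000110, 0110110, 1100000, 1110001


Comparing all pairs, minimum distance: 2
Can detect 1 errors, correct 0 errors

2


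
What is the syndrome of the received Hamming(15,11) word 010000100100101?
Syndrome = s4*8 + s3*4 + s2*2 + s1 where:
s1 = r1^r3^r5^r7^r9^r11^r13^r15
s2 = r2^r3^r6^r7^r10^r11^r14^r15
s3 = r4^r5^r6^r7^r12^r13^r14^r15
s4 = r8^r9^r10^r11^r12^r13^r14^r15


s1=1, s2=0, s3=1, s4=1

Syndrome = 13 (error at position 13)


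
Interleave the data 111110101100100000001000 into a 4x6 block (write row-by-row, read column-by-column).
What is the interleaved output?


Matrix:
  111110
  101100
  100000
  001000
Read columns: 111010001101110010000000

111010001101110010000000


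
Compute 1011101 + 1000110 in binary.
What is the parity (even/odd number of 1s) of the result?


1011101 = 93
1000110 = 70
Sum = 163 = 10100011
1s count = 4

even parity (4 ones in 10100011)


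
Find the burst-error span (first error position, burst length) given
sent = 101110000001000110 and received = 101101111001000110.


XOR: 000011111000000000

Burst at position 4, length 5


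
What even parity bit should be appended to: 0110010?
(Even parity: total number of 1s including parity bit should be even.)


Number of 1s in data: 3
Parity bit: 1

1


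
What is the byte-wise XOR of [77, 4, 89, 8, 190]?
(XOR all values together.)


XOR chain: 77 ^ 4 ^ 89 ^ 8 ^ 190 = 166

166


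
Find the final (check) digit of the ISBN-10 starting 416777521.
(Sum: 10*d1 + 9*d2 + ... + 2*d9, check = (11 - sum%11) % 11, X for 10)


Weighted sum: 251
251 mod 11 = 9

Check digit: 2


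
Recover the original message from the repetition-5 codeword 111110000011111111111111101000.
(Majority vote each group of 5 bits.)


Groups: 11111, 00000, 11111, 11111, 11111, 01000
Majority votes: 101110

101110


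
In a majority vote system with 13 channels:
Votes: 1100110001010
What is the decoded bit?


Ones: 6 out of 13
Threshold: 7

0 (6/13 voted 1)


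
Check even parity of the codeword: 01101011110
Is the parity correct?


Number of 1s: 7

No, parity error (7 ones)


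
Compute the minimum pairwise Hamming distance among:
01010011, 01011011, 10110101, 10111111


Comparing all pairs, minimum distance: 1
Can detect 0 errors, correct 0 errors

1


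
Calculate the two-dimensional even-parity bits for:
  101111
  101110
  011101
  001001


Row parities: 1000
Column parities: 010101

Row P: 1000, Col P: 010101, Corner: 1


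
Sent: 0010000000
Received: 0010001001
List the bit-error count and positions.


XOR: 0000001001

2 error(s) at position(s): 6, 9


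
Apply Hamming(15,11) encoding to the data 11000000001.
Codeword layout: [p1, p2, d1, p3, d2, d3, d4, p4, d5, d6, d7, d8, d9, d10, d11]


Parity bits: p1=1, p2=0, p3=0, p4=1

101010010000001


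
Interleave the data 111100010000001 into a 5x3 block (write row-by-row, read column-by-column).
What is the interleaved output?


Matrix:
  111
  100
  010
  000
  001
Read columns: 110001010010001

110001010010001


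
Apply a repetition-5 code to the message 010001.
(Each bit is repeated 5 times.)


Each bit -> 5 copies

000001111100000000000000011111


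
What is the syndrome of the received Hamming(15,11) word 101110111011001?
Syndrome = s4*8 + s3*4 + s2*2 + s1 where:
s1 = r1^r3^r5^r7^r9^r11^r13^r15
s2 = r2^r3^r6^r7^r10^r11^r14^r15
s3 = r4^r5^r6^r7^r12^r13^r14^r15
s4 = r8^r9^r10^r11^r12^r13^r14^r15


s1=1, s2=0, s3=1, s4=1

Syndrome = 13 (error at position 13)


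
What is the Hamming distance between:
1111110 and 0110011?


XOR: 1001101
Count of 1s: 4

4


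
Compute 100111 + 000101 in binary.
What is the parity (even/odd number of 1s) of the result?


100111 = 39
000101 = 5
Sum = 44 = 101100
1s count = 3

odd parity (3 ones in 101100)


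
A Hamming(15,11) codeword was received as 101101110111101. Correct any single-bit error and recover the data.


Syndrome = 0: no error detected

Data: 10110111101 (no errors)


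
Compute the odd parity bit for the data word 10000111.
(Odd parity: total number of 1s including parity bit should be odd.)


Number of 1s in data: 4
Parity bit: 1

1


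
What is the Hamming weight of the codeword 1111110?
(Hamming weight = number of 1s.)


Counting 1s in 1111110

6


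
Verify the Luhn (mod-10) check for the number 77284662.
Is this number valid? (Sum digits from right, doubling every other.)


Luhn sum = 43
43 mod 10 = 3

Invalid (Luhn sum mod 10 = 3)


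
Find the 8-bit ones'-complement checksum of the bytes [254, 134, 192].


Sum = 580 mod 256 = 68
Complement = 187

187


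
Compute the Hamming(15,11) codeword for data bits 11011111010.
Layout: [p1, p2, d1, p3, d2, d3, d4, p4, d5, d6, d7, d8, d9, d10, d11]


Parity bits: p1=1, p2=1, p3=0, p4=1

111010111111010


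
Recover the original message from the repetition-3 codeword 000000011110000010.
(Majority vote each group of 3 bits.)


Groups: 000, 000, 011, 110, 000, 010
Majority votes: 001100

001100


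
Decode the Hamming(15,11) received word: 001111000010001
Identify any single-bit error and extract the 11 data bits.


Syndrome = 0: no error detected

Data: 11100010001 (no errors)


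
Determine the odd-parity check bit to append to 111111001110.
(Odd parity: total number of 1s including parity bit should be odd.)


Number of 1s in data: 9
Parity bit: 0

0


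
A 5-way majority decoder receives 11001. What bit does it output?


Ones: 3 out of 5
Threshold: 3

1 (3/5 voted 1)


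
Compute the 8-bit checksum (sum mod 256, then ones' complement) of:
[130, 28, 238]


Sum = 396 mod 256 = 140
Complement = 115

115


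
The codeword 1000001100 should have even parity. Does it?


Number of 1s: 3

No, parity error (3 ones)


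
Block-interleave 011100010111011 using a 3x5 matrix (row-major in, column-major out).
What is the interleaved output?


Matrix:
  01110
  00101
  11011
Read columns: 001101110101011

001101110101011


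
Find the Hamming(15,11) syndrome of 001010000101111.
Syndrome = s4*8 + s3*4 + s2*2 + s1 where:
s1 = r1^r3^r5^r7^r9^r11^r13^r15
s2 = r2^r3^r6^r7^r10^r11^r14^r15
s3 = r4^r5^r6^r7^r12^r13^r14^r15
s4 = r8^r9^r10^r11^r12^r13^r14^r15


s1=0, s2=0, s3=1, s4=1

Syndrome = 12 (error at position 12)


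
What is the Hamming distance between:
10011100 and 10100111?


XOR: 00111011
Count of 1s: 5

5


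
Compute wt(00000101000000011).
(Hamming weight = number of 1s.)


Counting 1s in 00000101000000011

4


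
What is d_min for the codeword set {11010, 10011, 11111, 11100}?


Comparing all pairs, minimum distance: 2
Can detect 1 errors, correct 0 errors

2


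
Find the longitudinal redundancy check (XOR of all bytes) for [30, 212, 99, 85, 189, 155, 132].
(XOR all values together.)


XOR chain: 30 ^ 212 ^ 99 ^ 85 ^ 189 ^ 155 ^ 132 = 94

94


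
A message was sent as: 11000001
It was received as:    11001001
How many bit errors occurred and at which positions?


XOR: 00001000

1 error(s) at position(s): 4


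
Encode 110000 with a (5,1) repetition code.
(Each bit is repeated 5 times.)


Each bit -> 5 copies

111111111100000000000000000000


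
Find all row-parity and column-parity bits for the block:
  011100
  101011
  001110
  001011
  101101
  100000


Row parities: 101101
Column parities: 111111

Row P: 101101, Col P: 111111, Corner: 0


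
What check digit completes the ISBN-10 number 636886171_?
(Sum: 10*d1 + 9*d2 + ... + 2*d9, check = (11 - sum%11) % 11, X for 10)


Weighted sum: 296
296 mod 11 = 10

Check digit: 1


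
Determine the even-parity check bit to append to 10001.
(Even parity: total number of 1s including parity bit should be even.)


Number of 1s in data: 2
Parity bit: 0

0


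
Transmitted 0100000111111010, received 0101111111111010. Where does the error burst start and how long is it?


XOR: 0001111000000000

Burst at position 3, length 4


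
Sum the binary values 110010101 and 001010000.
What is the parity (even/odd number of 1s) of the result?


110010101 = 405
001010000 = 80
Sum = 485 = 111100101
1s count = 6

even parity (6 ones in 111100101)


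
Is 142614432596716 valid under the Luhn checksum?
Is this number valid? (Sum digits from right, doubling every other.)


Luhn sum = 63
63 mod 10 = 3

Invalid (Luhn sum mod 10 = 3)


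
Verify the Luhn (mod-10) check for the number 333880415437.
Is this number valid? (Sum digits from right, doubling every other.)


Luhn sum = 57
57 mod 10 = 7

Invalid (Luhn sum mod 10 = 7)


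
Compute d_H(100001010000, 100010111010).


XOR: 000011101010
Count of 1s: 5

5


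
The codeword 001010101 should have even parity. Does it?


Number of 1s: 4

Yes, parity is correct (4 ones)


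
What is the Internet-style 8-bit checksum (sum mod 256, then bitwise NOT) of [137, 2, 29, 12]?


Sum = 180 mod 256 = 180
Complement = 75

75


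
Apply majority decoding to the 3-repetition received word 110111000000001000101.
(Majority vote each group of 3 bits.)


Groups: 110, 111, 000, 000, 001, 000, 101
Majority votes: 1100001

1100001


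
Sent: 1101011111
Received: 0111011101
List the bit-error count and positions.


XOR: 1010000010

3 error(s) at position(s): 0, 2, 8


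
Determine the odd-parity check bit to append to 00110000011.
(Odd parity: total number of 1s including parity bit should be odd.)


Number of 1s in data: 4
Parity bit: 1

1


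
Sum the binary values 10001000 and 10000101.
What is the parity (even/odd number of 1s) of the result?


10001000 = 136
10000101 = 133
Sum = 269 = 100001101
1s count = 4

even parity (4 ones in 100001101)


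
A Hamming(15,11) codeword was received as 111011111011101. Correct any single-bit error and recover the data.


Syndrome = 0: no error detected

Data: 11111011101 (no errors)


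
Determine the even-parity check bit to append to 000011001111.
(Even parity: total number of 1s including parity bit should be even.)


Number of 1s in data: 6
Parity bit: 0

0


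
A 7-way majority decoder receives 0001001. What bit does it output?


Ones: 2 out of 7
Threshold: 4

0 (2/7 voted 1)


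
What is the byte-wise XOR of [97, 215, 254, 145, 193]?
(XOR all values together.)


XOR chain: 97 ^ 215 ^ 254 ^ 145 ^ 193 = 24

24


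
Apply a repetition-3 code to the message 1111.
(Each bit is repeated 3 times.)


Each bit -> 3 copies

111111111111


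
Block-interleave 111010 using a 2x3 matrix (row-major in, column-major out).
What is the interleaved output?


Matrix:
  111
  010
Read columns: 101110

101110


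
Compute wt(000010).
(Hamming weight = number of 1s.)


Counting 1s in 000010

1


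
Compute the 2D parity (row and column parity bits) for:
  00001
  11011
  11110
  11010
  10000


Row parities: 10011
Column parities: 01110

Row P: 10011, Col P: 01110, Corner: 1


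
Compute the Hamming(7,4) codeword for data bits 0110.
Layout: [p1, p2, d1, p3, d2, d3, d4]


Parity bits: p1=1, p2=1, p3=0

1100110


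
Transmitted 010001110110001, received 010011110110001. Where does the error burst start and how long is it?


XOR: 000010000000000

Burst at position 4, length 1


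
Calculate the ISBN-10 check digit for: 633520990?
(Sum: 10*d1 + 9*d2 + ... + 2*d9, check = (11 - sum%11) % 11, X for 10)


Weighted sum: 221
221 mod 11 = 1

Check digit: X


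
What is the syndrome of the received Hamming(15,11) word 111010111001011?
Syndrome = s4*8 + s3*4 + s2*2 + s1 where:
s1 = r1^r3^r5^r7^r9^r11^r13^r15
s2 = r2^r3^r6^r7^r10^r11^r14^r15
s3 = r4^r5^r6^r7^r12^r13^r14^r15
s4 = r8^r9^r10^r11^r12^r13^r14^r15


s1=0, s2=1, s3=1, s4=1

Syndrome = 14 (error at position 14)


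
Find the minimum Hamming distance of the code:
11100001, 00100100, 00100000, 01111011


Comparing all pairs, minimum distance: 1
Can detect 0 errors, correct 0 errors

1


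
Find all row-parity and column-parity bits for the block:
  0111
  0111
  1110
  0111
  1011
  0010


Row parities: 111111
Column parities: 0000

Row P: 111111, Col P: 0000, Corner: 0


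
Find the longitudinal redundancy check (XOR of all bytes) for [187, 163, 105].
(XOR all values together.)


XOR chain: 187 ^ 163 ^ 105 = 113

113


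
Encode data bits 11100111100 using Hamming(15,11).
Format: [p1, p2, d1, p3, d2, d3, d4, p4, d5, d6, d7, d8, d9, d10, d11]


Parity bits: p1=0, p2=0, p3=0, p4=0

001011000111100


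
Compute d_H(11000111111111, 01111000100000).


XOR: 10111111011111
Count of 1s: 12

12


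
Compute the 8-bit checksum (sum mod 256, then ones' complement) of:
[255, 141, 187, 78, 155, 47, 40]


Sum = 903 mod 256 = 135
Complement = 120

120


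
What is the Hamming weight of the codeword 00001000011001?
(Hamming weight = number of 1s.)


Counting 1s in 00001000011001

4


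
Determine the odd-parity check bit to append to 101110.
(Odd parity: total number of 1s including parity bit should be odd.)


Number of 1s in data: 4
Parity bit: 1

1


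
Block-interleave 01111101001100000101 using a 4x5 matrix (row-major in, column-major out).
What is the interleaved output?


Matrix:
  01111
  10100
  11000
  00101
Read columns: 01101010110110001001

01101010110110001001


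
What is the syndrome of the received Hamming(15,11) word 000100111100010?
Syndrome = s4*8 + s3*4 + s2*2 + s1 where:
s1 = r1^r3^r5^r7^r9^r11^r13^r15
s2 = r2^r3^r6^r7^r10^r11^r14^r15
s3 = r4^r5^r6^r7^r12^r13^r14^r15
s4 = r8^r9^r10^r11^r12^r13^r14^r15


s1=0, s2=1, s3=1, s4=0

Syndrome = 6 (error at position 6)


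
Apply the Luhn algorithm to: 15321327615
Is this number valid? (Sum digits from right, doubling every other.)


Luhn sum = 36
36 mod 10 = 6

Invalid (Luhn sum mod 10 = 6)


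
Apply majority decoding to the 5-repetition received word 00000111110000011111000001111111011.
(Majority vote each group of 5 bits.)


Groups: 00000, 11111, 00000, 11111, 00000, 11111, 11011
Majority votes: 0101011

0101011


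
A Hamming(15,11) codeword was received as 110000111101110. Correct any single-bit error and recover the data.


Syndrome = 0: no error detected

Data: 00011101110 (no errors)


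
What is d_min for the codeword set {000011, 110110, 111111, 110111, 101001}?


Comparing all pairs, minimum distance: 1
Can detect 0 errors, correct 0 errors

1


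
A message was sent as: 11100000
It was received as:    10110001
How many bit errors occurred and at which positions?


XOR: 01010001

3 error(s) at position(s): 1, 3, 7


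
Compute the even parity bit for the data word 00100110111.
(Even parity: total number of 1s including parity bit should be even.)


Number of 1s in data: 6
Parity bit: 0

0


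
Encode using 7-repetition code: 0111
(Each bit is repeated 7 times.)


Each bit -> 7 copies

0000000111111111111111111111


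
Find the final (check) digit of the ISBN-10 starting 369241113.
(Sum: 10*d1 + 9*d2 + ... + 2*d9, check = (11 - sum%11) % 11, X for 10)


Weighted sum: 212
212 mod 11 = 3

Check digit: 8


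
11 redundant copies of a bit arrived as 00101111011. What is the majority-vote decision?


Ones: 7 out of 11
Threshold: 6

1 (7/11 voted 1)


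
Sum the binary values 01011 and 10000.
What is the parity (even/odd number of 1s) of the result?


01011 = 11
10000 = 16
Sum = 27 = 11011
1s count = 4

even parity (4 ones in 11011)


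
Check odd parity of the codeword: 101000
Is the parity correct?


Number of 1s: 2

No, parity error (2 ones)


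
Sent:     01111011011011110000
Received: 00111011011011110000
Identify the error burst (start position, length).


XOR: 01000000000000000000

Burst at position 1, length 1


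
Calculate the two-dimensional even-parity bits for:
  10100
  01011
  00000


Row parities: 010
Column parities: 11111

Row P: 010, Col P: 11111, Corner: 1


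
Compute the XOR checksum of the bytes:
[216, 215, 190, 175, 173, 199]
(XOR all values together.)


XOR chain: 216 ^ 215 ^ 190 ^ 175 ^ 173 ^ 199 = 116

116


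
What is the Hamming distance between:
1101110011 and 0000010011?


XOR: 1101100000
Count of 1s: 4

4


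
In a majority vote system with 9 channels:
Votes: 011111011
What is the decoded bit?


Ones: 7 out of 9
Threshold: 5

1 (7/9 voted 1)


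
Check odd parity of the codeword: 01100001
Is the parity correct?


Number of 1s: 3

Yes, parity is correct (3 ones)


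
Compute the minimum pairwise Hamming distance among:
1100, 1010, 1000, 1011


Comparing all pairs, minimum distance: 1
Can detect 0 errors, correct 0 errors

1


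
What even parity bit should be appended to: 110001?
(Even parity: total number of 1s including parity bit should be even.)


Number of 1s in data: 3
Parity bit: 1

1


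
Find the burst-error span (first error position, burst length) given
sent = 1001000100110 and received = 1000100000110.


XOR: 0001100100000

Burst at position 3, length 5


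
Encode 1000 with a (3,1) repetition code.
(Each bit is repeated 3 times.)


Each bit -> 3 copies

111000000000


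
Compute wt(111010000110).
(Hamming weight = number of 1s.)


Counting 1s in 111010000110

6


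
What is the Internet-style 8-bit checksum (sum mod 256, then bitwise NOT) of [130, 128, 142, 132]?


Sum = 532 mod 256 = 20
Complement = 235

235


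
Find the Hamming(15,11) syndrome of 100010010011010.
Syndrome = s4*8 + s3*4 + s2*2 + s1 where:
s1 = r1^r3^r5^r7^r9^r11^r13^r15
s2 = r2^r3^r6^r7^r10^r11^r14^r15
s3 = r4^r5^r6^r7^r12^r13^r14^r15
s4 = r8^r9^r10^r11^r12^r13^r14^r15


s1=1, s2=0, s3=1, s4=0

Syndrome = 5 (error at position 5)


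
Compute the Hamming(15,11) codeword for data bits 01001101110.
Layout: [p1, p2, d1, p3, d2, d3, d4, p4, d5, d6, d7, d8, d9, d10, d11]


Parity bits: p1=1, p2=0, p3=0, p4=1

100010011101110


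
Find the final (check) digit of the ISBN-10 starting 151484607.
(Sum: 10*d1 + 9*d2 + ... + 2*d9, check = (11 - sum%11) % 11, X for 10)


Weighted sum: 197
197 mod 11 = 10

Check digit: 1


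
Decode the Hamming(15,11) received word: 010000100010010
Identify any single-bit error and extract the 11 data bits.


Syndrome = 0: no error detected

Data: 00010010010 (no errors)


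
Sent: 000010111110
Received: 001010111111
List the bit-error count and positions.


XOR: 001000000001

2 error(s) at position(s): 2, 11


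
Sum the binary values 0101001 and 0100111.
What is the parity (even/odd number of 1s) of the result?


0101001 = 41
0100111 = 39
Sum = 80 = 1010000
1s count = 2

even parity (2 ones in 1010000)


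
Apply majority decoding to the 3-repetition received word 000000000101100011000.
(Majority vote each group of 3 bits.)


Groups: 000, 000, 000, 101, 100, 011, 000
Majority votes: 0001010

0001010


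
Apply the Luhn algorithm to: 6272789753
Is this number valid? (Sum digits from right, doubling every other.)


Luhn sum = 45
45 mod 10 = 5

Invalid (Luhn sum mod 10 = 5)


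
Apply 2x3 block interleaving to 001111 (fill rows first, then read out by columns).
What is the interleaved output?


Matrix:
  001
  111
Read columns: 010111

010111


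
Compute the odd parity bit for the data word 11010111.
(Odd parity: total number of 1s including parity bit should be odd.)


Number of 1s in data: 6
Parity bit: 1

1


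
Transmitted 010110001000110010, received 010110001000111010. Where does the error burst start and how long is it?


XOR: 000000000000001000

Burst at position 14, length 1


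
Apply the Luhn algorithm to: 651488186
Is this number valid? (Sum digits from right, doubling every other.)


Luhn sum = 45
45 mod 10 = 5

Invalid (Luhn sum mod 10 = 5)


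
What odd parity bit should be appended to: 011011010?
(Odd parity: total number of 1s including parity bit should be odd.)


Number of 1s in data: 5
Parity bit: 0

0


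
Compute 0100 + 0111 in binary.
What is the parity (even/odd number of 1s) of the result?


0100 = 4
0111 = 7
Sum = 11 = 1011
1s count = 3

odd parity (3 ones in 1011)


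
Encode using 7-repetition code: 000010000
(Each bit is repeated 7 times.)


Each bit -> 7 copies

000000000000000000000000000011111110000000000000000000000000000


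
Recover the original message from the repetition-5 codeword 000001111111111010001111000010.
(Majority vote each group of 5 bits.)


Groups: 00000, 11111, 11111, 01000, 11110, 00010
Majority votes: 011010

011010


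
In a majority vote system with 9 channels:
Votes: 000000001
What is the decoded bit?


Ones: 1 out of 9
Threshold: 5

0 (1/9 voted 1)


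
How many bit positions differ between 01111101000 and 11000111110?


XOR: 10111010110
Count of 1s: 7

7


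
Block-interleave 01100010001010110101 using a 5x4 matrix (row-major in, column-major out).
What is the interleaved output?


Matrix:
  0110
  0010
  0010
  1011
  0101
Read columns: 00010100011111000011

00010100011111000011


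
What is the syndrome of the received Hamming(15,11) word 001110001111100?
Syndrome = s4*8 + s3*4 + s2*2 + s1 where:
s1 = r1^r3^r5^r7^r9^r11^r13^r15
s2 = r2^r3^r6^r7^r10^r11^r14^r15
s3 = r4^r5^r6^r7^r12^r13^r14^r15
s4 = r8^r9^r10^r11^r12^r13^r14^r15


s1=1, s2=1, s3=0, s4=1

Syndrome = 11 (error at position 11)


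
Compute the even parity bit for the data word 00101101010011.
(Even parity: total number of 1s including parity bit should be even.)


Number of 1s in data: 7
Parity bit: 1

1


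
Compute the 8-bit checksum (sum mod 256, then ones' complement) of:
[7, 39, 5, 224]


Sum = 275 mod 256 = 19
Complement = 236

236


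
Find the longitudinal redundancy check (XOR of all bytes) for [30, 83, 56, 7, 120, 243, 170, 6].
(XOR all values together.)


XOR chain: 30 ^ 83 ^ 56 ^ 7 ^ 120 ^ 243 ^ 170 ^ 6 = 85

85


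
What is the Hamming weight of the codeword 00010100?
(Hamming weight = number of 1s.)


Counting 1s in 00010100

2


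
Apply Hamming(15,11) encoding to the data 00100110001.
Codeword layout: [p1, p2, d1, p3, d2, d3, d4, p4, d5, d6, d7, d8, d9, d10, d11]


Parity bits: p1=0, p2=0, p3=0, p4=1

000001010110001


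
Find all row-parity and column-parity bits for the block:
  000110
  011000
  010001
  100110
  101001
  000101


Row parities: 000110
Column parities: 000101

Row P: 000110, Col P: 000101, Corner: 0


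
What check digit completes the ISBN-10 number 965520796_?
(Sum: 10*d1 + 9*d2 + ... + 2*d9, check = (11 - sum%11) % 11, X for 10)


Weighted sum: 298
298 mod 11 = 1

Check digit: X


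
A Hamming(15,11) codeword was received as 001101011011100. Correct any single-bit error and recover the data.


Syndrome = 10: error at position 10

Data: 10101111100 (corrected bit 10)


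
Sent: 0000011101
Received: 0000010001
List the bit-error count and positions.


XOR: 0000001100

2 error(s) at position(s): 6, 7


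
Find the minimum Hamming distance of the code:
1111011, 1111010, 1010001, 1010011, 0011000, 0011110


Comparing all pairs, minimum distance: 1
Can detect 0 errors, correct 0 errors

1


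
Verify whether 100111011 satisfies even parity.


Number of 1s: 6

Yes, parity is correct (6 ones)


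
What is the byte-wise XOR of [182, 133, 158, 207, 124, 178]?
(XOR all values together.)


XOR chain: 182 ^ 133 ^ 158 ^ 207 ^ 124 ^ 178 = 172

172


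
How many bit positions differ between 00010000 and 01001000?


XOR: 01011000
Count of 1s: 3

3


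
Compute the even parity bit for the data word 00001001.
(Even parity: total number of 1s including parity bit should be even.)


Number of 1s in data: 2
Parity bit: 0

0


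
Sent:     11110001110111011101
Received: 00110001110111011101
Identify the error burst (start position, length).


XOR: 11000000000000000000

Burst at position 0, length 2
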